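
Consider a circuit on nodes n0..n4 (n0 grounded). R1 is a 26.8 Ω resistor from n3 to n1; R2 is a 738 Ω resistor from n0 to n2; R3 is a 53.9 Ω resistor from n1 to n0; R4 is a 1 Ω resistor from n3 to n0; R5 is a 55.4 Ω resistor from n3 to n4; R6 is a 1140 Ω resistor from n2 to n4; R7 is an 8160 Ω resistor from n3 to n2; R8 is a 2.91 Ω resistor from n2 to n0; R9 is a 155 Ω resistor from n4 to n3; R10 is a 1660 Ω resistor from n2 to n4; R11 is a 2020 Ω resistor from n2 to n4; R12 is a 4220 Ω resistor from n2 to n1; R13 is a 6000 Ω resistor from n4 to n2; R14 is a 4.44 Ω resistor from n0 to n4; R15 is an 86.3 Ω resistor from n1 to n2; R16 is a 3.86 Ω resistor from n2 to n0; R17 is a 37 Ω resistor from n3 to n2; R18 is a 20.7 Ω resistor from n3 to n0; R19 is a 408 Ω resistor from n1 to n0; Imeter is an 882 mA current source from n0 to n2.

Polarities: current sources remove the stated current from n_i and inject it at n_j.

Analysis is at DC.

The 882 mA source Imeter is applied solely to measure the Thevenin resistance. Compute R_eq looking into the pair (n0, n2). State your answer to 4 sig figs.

R_eq = 1.557 Ω

Apply KCL at each of the 4 non-ground nodes and solve the resulting linear system.
Node n1: branches {R1, R3, R12, R15, R19} → V_1 = 0.2536
Node n2: branches {R2, R6, R7, R8, R10, R11, R12, R13, R15, R16, R17, Imeter} → V_2 = 1.374
Node n3: branches {R1, R4, R5, R7, R9, R17, R18} → V_3 = 0.04145
Node n4: branches {R5, R6, R9, R10, R11, R13, R14} → V_4 = 0.01571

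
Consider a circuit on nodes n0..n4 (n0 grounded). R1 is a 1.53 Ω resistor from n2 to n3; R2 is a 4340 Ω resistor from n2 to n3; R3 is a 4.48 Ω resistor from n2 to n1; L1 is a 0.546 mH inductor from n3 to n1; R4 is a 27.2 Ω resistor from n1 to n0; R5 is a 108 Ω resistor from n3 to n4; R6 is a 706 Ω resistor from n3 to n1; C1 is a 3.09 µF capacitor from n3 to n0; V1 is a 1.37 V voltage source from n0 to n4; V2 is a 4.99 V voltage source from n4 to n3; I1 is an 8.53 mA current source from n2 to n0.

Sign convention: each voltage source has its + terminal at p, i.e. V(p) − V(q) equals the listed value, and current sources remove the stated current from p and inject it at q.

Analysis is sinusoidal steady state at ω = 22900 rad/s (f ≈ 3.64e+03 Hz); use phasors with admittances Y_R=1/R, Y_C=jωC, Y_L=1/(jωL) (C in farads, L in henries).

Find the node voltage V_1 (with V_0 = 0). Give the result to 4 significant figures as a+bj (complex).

-5.378+0.3840j V

Apply KCL at each of the 4 non-ground nodes and solve the resulting linear system.
Node n1: branches {R3, L1, R4, R6} → V_1 = -5.378+0.3840j
Node n2: branches {R1, R2, R3, I1} → V_2 = -6.120+0.09772j
Node n3: branches {R1, R2, L1, R5, R6, C1, V2} → V_3 = -6.360+0.000j
Node n4: branches {R5, V1, V2} → V_4 = -1.370+0.000j
Source currents: i(V1)=-0.1892-0.4359j, i(V2)=-0.2354-0.4359j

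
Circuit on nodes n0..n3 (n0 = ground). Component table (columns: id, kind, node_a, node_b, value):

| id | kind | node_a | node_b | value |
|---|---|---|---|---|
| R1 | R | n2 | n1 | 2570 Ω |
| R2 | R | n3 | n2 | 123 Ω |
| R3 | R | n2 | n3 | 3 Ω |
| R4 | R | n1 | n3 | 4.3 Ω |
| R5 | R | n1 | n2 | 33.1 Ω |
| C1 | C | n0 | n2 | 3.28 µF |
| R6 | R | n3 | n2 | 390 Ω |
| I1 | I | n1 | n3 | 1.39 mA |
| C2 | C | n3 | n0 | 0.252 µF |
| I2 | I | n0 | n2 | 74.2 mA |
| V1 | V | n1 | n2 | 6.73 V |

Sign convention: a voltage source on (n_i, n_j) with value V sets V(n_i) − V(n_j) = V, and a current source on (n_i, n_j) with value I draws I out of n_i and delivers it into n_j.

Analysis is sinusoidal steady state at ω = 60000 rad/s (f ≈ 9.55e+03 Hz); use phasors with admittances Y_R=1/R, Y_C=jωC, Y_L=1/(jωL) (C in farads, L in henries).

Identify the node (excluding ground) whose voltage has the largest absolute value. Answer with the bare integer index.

1

Apply KCL at each of the 3 non-ground nodes and solve the resulting linear system.
Node n1: branches {R1, R4, R5, I1, V1} → V_1 = 6.537-0.3454j
Node n2: branches {R1, R2, R3, R5, C1, R6, I2, V1} → V_2 = -0.1931-0.3454j
Node n3: branches {R2, R3, R4, R6, I1, C2} → V_3 = 2.513-0.4113j
Source currents: i(V1)=-1.143-0.01533j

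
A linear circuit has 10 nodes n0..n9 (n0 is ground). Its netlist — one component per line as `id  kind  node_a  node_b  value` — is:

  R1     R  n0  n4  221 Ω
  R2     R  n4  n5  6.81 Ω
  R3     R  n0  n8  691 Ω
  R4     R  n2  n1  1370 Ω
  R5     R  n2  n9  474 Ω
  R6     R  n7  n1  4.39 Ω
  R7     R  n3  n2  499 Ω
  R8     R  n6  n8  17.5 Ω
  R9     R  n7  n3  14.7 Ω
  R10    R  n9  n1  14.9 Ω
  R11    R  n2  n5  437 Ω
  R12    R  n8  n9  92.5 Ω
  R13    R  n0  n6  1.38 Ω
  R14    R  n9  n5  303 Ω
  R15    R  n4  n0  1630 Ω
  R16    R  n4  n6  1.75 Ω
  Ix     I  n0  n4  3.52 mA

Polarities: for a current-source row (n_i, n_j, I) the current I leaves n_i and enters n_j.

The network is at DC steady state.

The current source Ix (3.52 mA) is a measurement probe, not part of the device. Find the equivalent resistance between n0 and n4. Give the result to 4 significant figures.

Apply KCL at each of the 9 non-ground nodes and solve the resulting linear system.
Node n1: branches {R4, R6, R10} → V_1 = 0.006787
Node n2: branches {R4, R5, R7, R11} → V_2 = 0.008031
Node n3: branches {R7, R9} → V_3 = 0.006833
Node n4: branches {R1, R2, R15, R16, Ix} → V_4 = 0.01080
Node n5: branches {R2, R11, R14} → V_5 = 0.01067
Node n6: branches {R8, R13, R16} → V_6 = 0.004771
Node n7: branches {R6, R9} → V_7 = 0.006797
Node n8: branches {R3, R8, R12} → V_8 = 0.004978
Node n9: branches {R5, R10, R12, R14} → V_9 = 0.006738

R_eq = 3.068 Ω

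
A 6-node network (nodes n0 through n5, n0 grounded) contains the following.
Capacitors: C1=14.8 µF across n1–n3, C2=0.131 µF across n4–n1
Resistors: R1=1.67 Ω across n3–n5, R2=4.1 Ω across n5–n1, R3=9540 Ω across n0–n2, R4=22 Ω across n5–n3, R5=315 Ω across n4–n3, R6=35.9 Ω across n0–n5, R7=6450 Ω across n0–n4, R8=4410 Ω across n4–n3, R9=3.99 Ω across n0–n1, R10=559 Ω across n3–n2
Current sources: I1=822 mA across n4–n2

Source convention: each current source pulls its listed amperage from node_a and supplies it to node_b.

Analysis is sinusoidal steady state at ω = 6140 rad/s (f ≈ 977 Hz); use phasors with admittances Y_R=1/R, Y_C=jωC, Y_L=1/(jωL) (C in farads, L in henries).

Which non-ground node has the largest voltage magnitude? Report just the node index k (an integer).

2

Apply KCL at each of the 5 non-ground nodes and solve the resulting linear system.
Node n1: branches {C1, R2, C2, R9} → V_1 = -0.07500-0.07508j
Node n2: branches {R3, R10, I1} → V_2 = 434.4+0.5563j
Node n3: branches {C1, R1, R4, R5, R8, R10} → V_3 = 0.3995+0.5889j
Node n4: branches {C2, R5, R7, R8, I1} → V_4 = -219.4+50.16j
Node n5: branches {R1, R2, R4, R6} → V_5 = 0.2610+0.3942j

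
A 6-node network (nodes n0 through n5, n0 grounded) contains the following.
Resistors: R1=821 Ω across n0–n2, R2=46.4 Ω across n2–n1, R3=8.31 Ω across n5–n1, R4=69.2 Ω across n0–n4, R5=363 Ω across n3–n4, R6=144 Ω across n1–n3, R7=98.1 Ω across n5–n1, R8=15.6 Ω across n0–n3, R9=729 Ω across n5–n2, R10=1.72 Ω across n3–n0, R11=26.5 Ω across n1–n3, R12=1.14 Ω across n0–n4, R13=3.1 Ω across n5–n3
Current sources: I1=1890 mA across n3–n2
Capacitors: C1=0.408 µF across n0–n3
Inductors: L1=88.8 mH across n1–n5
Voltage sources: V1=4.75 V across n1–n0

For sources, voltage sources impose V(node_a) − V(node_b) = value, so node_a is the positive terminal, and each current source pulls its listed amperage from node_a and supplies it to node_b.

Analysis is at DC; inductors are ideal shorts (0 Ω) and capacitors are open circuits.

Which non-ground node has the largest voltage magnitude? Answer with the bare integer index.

Element admittances at DC:
  Y(R1) = 0.001218 S between n0,n2
  Y(R2) = 0.02155 S between n2,n1
  Y(R3) = 0.1203 S between n5,n1
  Y(R4) = 0.01445 S between n0,n4
  Y(R5) = 0.002755 S between n3,n4
  I1: injects 1.89 A into n2 (from n3)
  Y(C1) = 0.000 S between n0,n3
  L1: short n1↔n5 (DC inductor)
  Y(R6) = 0.006944 S between n1,n3
  Y(R7) = 0.01019 S between n5,n1
  Y(R8) = 0.06410 S between n0,n3
  Y(R9) = 0.001372 S between n5,n2
  Y(R10) = 0.5814 S between n3,n0
  Y(R11) = 0.03774 S between n1,n3
  Y(R12) = 0.8772 S between n0,n4
  Y(R13) = 0.3226 S between n5,n3
  V1: constraint V(n1)−V(n0) = 4.75
Assemble and solve the 7×7 MNA system:
  V(n1)=4.750  V(n2)=82.80  V(n3)=-0.1433  V(n4)=-0.0004413  V(n5)=4.750
  i(L1)=1.471  i(V1)=-0.007965

2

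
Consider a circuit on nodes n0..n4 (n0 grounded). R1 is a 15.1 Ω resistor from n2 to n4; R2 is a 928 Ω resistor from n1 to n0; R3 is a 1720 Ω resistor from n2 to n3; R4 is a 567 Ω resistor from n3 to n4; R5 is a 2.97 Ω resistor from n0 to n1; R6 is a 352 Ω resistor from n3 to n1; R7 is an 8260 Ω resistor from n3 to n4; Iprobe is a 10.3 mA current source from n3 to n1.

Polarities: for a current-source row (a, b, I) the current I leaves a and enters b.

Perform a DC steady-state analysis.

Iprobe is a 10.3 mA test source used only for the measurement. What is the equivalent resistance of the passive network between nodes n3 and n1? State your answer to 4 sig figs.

R_eq = 352.0 Ω

MNA unknowns: 4 node voltages V₁..V_4
R1: Y=0.06623 on G[2,4]
R2: Y=0.001078 on G[1,0]
R3: Y=0.0005814 on G[2,3]
R4: Y=0.001764 on G[3,4]
R5: Y=0.3367 on G[0,1]
R6: Y=0.002841 on G[3,1]
R7: Y=0.0001211 on G[3,4]
Iprobe: z[3]−=0.0103, z[1]+=0.0103
solve → V1=0.000, V2=-3.626, V3=-3.626, V4=-3.626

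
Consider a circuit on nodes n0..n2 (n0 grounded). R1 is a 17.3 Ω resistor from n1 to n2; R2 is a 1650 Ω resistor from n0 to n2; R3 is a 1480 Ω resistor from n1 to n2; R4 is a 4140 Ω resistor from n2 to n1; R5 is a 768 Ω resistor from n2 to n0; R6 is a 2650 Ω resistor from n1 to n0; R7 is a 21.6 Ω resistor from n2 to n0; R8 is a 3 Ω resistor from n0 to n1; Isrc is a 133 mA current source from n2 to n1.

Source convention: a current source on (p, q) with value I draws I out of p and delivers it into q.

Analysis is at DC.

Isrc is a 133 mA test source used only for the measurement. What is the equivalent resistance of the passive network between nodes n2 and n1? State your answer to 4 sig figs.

R_eq = 9.917 Ω

Apply KCL at each of the 2 non-ground nodes and solve the resulting linear system.
Node n1: branches {R1, R3, R4, R6, R8, Isrc} → V_1 = 0.1665
Node n2: branches {R1, R2, R3, R4, R5, R7, Isrc} → V_2 = -1.152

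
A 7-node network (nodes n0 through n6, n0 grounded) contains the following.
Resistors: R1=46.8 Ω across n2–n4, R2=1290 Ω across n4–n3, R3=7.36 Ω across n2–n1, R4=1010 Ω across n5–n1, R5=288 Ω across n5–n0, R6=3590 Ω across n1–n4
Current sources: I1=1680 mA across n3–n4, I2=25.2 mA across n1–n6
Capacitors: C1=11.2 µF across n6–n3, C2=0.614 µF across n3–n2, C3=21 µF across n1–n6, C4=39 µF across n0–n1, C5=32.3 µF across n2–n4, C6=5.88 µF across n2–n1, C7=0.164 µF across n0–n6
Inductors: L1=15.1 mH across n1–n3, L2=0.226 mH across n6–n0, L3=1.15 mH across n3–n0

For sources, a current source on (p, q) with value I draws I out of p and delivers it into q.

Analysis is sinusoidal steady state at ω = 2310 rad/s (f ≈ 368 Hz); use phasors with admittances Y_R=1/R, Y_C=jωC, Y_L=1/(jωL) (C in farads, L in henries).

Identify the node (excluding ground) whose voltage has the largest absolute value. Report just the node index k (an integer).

4

Apply KCL at each of the 6 non-ground nodes and solve the resulting linear system.
Node n1: branches {L1, C3, R3, R4, C4, C6, R6, I2} → V_1 = 0.1351-13.21j
Node n2: branches {R1, C2, R3, C5, C6} → V_2 = 12.15-14.33j
Node n3: branches {I1, C1, C2, L1, R2, L3} → V_3 = 0.02524-5.387j
Node n4: branches {R1, I1, R2, C5, R6} → V_4 = 18.40-34.79j
Node n5: branches {R4, R5} → V_5 = 0.02999-2.931j
Node n6: branches {C1, C3, L2, C7, I2} → V_6 = -0.003916+0.4375j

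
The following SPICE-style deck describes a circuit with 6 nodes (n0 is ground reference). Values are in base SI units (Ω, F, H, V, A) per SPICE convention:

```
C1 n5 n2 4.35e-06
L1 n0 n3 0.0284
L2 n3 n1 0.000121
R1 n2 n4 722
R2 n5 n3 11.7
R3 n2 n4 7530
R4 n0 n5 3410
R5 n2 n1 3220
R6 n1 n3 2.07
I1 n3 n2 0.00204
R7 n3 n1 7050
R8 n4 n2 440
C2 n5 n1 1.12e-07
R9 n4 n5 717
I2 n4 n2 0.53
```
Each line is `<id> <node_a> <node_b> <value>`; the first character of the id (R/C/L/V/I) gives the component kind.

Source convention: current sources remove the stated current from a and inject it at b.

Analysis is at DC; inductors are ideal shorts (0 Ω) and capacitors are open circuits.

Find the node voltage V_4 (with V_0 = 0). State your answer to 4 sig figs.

Element admittances at DC:
  Y(C1) = 0.000 S between n5,n2
  L1: short n0↔n3 (DC inductor)
  L2: short n3↔n1 (DC inductor)
  Y(R1) = 0.001385 S between n2,n4
  Y(R2) = 0.08547 S between n5,n3
  Y(R3) = 0.0001328 S between n2,n4
  Y(R4) = 0.0002933 S between n0,n5
  Y(R5) = 0.0003106 S between n2,n1
  Y(R6) = 0.4831 S between n1,n3
  I1: injects 0.00204 A into n2 (from n3)
  Y(R7) = 0.0001418 S between n3,n1
  Y(R8) = 0.002273 S between n4,n2
  Y(C2) = 0.000 S between n5,n1
  Y(R9) = 0.001395 S between n4,n5
  I2: injects 0.53 A into n2 (from n4)
Assemble and solve the 7×7 MNA system:
  V(n1)=0.000  V(n2)=108.4  V(n3)=0.000  V(n4)=-23.05  V(n5)=-0.3688
  i(L1)=-0.0001082  i(L2)=-0.03367

-23.05 V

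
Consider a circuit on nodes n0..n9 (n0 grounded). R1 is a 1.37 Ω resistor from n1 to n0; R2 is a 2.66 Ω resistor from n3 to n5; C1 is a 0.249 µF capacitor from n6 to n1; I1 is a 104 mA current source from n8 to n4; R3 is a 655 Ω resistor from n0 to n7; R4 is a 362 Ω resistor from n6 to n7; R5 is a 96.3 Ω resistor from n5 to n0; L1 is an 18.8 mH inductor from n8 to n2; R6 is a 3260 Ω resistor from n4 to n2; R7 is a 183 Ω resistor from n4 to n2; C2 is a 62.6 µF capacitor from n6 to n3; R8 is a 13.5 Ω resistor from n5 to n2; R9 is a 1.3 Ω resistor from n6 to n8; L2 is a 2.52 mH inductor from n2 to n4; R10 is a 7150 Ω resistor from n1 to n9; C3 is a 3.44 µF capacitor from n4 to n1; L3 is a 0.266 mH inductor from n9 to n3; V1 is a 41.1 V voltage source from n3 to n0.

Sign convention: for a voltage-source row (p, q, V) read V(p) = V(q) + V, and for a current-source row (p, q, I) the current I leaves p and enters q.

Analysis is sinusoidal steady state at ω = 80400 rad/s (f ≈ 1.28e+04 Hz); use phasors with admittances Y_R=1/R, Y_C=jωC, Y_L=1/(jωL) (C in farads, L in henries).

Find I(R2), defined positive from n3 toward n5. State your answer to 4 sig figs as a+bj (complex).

0.6356-0.1561j A

Element admittances at ω=80400 rad/s:
  Y(R1) = 0.7299+0.000j S between n1,n0
  Y(R2) = 0.3759+0.000j S between n3,n5
  Y(C1) = 0.000+0.02002j S between n6,n1
  I1: injects 0.104 A into n4 (from n8)
  Y(R3) = 0.001527+0.000j S between n0,n7
  Y(R4) = 0.002762+0.000j S between n6,n7
  Y(R5) = 0.01038+0.000j S between n5,n0
  Y(L1) = 0.000-0.0006616j S between n8,n2
  Y(R6) = 0.0003067+0.000j S between n4,n2
  Y(R7) = 0.005464+0.000j S between n4,n2
  Y(C2) = 0.000+5.033j S between n6,n3
  Y(R8) = 0.07407+0.000j S between n5,n2
  Y(R9) = 0.7692+0.000j S between n6,n8
  Y(L2) = 0.000-0.004936j S between n2,n4
  Y(R10) = 0.0001399+0.000j S between n1,n9
  Y(C3) = 0.000+0.2766j S between n4,n1
  Y(L3) = 0.000-0.04676j S between n9,n3
  V1: constraint V(n3)−V(n0) = 41.1
Assemble and solve the 10×10 MNA system:
  V(n1)=0.4815+0.8857j  V(n2)=36.35+2.580j  V(n3)=41.10+0.000j  V(n4)=-0.1091-0.3026j  V(n5)=39.41+0.4152j  V(n6)=40.94+0.03172j  V(n7)=26.37+0.02043j  V(n8)=40.81+0.03555j  V(n9)=41.10-0.1215j
  i(V1)=-0.8009-0.6508j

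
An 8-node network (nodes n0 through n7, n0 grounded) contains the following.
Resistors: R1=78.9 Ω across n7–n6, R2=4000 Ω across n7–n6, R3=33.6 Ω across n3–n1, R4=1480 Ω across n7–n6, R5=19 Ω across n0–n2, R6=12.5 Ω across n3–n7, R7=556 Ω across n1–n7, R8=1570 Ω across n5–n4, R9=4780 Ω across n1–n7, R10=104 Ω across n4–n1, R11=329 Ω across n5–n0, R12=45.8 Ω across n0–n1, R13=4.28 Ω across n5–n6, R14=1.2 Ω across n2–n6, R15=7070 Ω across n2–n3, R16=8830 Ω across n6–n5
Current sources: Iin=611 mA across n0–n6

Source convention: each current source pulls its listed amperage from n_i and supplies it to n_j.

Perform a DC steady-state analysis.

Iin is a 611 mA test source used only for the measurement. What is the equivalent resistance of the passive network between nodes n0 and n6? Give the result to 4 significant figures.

R_eq = 16.94 Ω

MNA unknowns: 7 node voltages V₁..V_7
R1: Y=0.01267 on G[7,6]
R2: Y=0.0002500 on G[7,6]
R3: Y=0.02976 on G[3,1]
R4: Y=0.0006757 on G[7,6]
R5: Y=0.05263 on G[0,2]
R6: Y=0.08000 on G[3,7]
R7: Y=0.001799 on G[1,7]
R8: Y=0.0006369 on G[5,4]
R9: Y=0.0002092 on G[1,7]
R10: Y=0.009615 on G[4,1]
R11: Y=0.003040 on G[5,0]
R12: Y=0.02183 on G[0,1]
R13: Y=0.2336 on G[5,6]
R14: Y=0.8333 on G[2,6]
R15: Y=0.0001414 on G[2,3]
R16: Y=0.0001133 on G[6,5]
Iin: z[0]−=0.611, z[6]+=0.611
solve → V1=3.091, V2=9.737, V3=5.037, V4=3.533, V5=10.20, V6=10.35, V7=5.752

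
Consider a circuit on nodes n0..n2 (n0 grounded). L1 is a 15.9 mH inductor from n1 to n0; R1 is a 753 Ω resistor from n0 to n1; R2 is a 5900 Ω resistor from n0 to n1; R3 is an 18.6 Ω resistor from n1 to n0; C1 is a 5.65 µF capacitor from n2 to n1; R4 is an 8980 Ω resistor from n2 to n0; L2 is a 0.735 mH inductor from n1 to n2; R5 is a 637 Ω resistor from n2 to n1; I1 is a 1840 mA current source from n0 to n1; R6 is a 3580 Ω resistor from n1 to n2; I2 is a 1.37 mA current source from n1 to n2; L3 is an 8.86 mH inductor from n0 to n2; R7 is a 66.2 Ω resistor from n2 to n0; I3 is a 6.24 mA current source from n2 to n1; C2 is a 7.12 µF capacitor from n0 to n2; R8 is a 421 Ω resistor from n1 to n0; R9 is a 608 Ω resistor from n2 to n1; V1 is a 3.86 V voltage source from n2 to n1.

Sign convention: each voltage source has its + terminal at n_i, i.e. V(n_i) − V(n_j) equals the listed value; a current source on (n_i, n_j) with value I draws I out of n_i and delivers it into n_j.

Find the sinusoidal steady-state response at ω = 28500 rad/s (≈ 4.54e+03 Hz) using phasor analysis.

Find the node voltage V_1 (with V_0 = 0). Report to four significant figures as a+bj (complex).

Apply KCL at each of the 2 non-ground nodes and solve the resulting linear system.
Node n1: branches {L1, R1, R2, R3, C1, L2, R5, I1, R6, I2, I3, R8, R9, V1} → V_1 = -0.4846-9.233j
Node n2: branches {C1, R4, L2, R5, R6, I2, L3, R7, I3, C2, R9, V1} → V_2 = 3.375-9.233j
Source currents: i(V1)=-1.907-0.9684j

-0.4846-9.233j V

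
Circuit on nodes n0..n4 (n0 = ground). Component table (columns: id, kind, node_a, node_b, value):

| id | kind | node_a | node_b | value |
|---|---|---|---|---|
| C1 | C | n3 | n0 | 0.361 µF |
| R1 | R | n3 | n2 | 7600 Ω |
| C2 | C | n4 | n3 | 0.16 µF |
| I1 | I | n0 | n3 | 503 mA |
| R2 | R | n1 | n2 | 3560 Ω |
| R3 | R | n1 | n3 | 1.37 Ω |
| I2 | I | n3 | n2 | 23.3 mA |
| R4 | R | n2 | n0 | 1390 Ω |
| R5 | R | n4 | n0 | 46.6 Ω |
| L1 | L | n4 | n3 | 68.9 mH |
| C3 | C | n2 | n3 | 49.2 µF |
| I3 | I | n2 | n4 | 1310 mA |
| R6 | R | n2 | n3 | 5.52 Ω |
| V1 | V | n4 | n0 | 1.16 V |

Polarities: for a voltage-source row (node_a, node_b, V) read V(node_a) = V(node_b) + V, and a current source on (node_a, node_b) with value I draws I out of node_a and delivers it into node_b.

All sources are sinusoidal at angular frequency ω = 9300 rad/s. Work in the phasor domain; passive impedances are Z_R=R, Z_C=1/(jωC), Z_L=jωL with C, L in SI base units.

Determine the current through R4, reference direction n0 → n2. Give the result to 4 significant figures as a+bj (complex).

0.03816-0.1700j A

MNA unknowns: 4 node voltages V₁..V_4 plus 1 source current (V1)
C1: Y=0.000+0.003357j on G[3,0]
R1: Y=0.0001316+0.000j on G[3,2]
C2: Y=0.000+0.001488j on G[4,3]
I1: z[0]−=0.503, z[3]+=0.503
R2: Y=0.0002809+0.000j on G[1,2]
R3: Y=0.7299+0.000j on G[1,3]
I2: z[3]−=0.0233, z[2]+=0.0233
R4: Y=0.0007194+0.000j on G[2,0]
R5: Y=0.02146+0.000j on G[4,0]
L1: Y=0.000-0.001561j on G[4,3]
C3: Y=0.000+0.4576j on G[2,3]
I3: z[2]−=1.31, z[4]+=1.31
R6: Y=0.1812+0.000j on G[2,3]
V1: row V4−V0=1.16, i_V1 at 4,0
solve → V1=-51.78+234.1j, V2=-53.04+236.3j, V3=-51.78+234.1j, V4=1.160+0.000j
aux → i_V1=1.302+0.003845j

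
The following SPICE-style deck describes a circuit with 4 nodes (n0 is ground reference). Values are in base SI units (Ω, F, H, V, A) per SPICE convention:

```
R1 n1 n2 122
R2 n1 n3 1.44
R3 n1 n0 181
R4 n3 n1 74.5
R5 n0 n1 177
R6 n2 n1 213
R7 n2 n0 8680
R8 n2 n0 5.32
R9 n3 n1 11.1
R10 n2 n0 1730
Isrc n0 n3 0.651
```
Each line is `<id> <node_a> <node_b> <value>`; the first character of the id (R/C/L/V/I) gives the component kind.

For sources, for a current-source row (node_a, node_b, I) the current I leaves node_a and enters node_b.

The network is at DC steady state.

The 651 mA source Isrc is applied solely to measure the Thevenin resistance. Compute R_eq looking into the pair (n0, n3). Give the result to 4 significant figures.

Element admittances at DC:
  Y(R1) = 0.008197 S between n1,n2
  Y(R2) = 0.6944 S between n1,n3
  Y(R3) = 0.005525 S between n1,n0
  Y(R4) = 0.01342 S between n3,n1
  Y(R5) = 0.005650 S between n0,n1
  Y(R6) = 0.004695 S between n2,n1
  Y(R7) = 0.0001152 S between n2,n0
  Y(R8) = 0.1880 S between n2,n0
  Y(R9) = 0.09009 S between n3,n1
  Y(R10) = 0.0005780 S between n2,n0
  Isrc: injects 0.651 A into n3 (from n0)
Assemble and solve the 3×3 MNA system:
  V(n1)=28.01  V(n2)=1.792  V(n3)=28.83

R_eq = 44.28 Ω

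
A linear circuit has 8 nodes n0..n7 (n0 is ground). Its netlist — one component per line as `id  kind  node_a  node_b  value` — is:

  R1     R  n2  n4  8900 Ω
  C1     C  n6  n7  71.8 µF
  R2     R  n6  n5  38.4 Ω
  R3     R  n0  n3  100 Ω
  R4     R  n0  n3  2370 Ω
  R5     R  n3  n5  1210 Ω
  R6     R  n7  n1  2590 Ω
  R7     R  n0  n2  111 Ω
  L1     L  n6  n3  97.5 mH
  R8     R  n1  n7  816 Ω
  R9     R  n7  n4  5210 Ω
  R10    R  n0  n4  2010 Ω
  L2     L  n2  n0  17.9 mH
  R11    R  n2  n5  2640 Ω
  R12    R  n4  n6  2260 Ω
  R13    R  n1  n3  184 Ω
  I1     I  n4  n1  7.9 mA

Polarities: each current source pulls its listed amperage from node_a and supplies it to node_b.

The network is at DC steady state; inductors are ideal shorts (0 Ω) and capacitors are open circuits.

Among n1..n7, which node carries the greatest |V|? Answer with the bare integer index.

4

Element admittances at DC:
  Y(R1) = 0.0001124 S between n2,n4
  Y(C1) = 0.000 S between n6,n7
  Y(R2) = 0.02604 S between n6,n5
  Y(R3) = 0.01000 S between n0,n3
  Y(R4) = 0.0004219 S between n0,n3
  Y(R5) = 0.0008264 S between n3,n5
  Y(R6) = 0.0003861 S between n7,n1
  Y(R7) = 0.009009 S between n0,n2
  L1: short n6↔n3 (DC inductor)
  Y(R8) = 0.001225 S between n1,n7
  Y(R9) = 0.0001919 S between n7,n4
  Y(R10) = 0.0004975 S between n0,n4
  L2: short n2↔n0 (DC inductor)
  Y(R11) = 0.0003788 S between n2,n5
  Y(R12) = 0.0004425 S between n4,n6
  Y(R13) = 0.005435 S between n1,n3
  I1: injects 0.0079 A into n1 (from n4)
Assemble and solve the 9×9 MNA system:
  V(n1)=1.557  V(n2)=0.000  V(n3)=0.3453  V(n4)=-6.112  V(n5)=0.3405  V(n6)=0.3453  V(n7)=0.7407
  i(L1)=-0.002982  i(L2)=-0.0005578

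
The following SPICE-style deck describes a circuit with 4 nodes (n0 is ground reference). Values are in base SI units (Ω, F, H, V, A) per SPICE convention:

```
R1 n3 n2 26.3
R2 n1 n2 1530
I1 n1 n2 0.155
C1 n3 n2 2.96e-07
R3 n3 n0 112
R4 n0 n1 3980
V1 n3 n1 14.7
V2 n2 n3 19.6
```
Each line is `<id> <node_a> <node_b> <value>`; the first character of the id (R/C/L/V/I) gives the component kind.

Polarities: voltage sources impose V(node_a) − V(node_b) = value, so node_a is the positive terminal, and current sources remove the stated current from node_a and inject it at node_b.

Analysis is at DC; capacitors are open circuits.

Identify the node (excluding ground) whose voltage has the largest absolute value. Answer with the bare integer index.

2

Apply KCL at each of the 3 non-ground nodes and solve the resulting linear system.
Node n1: branches {R2, I1, R4, V1} → V_1 = -14.30
Node n2: branches {R1, R2, I1, C1, V2} → V_2 = 20.00
Node n3: branches {R1, C1, R3, V1, V2} → V_3 = 0.4023
Source currents: i(V1)=0.1290, i(V2)=-0.6127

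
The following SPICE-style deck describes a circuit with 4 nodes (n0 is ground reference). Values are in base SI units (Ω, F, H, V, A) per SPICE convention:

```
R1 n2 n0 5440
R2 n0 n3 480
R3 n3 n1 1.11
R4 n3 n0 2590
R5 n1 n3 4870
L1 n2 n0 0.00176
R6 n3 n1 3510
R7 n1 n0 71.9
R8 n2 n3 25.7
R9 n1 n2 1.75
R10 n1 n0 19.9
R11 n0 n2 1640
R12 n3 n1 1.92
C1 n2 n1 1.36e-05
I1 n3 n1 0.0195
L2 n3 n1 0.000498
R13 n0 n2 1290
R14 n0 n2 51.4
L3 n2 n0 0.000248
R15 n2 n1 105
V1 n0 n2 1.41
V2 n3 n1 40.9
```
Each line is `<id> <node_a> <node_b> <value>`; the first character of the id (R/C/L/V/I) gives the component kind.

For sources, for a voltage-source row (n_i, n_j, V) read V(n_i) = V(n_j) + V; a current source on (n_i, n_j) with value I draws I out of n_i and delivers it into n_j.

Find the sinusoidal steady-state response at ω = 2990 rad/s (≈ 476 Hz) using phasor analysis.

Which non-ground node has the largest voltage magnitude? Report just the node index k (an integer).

Element admittances at ω=2990 rad/s:
  Y(R1) = 0.0001838+0.000j S between n2,n0
  Y(R2) = 0.002083+0.000j S between n0,n3
  Y(R3) = 0.9009+0.000j S between n3,n1
  Y(R4) = 0.0003861+0.000j S between n3,n0
  Y(R5) = 0.0002053+0.000j S between n1,n3
  Y(L1) = 0.000-0.1900j S between n2,n0
  Y(R6) = 0.0002849+0.000j S between n3,n1
  Y(R7) = 0.01391+0.000j S between n1,n0
  Y(R8) = 0.03891+0.000j S between n2,n3
  Y(R9) = 0.5714+0.000j S between n1,n2
  Y(R10) = 0.05025+0.000j S between n1,n0
  Y(R11) = 0.0006098+0.000j S between n0,n2
  Y(R12) = 0.5208+0.000j S between n3,n1
  Y(C1) = 0.000+0.04066j S between n2,n1
  I1: injects 0.0195 A into n1 (from n3)
  Y(L2) = 0.000-0.6716j S between n3,n1
  Y(R13) = 0.0007752+0.000j S between n0,n2
  Y(R14) = 0.01946+0.000j S between n0,n2
  Y(L3) = 0.000-1.349j S between n2,n0
  Y(R15) = 0.009524+0.000j S between n2,n1
  V1: constraint V(n0)−V(n2) = 1.41
  V2: constraint V(n3)−V(n1) = 40.9
Assemble and solve the 5×5 MNA system:
  V(n1)=-3.730+0.1374j  V(n2)=-1.410+0.000j  V(n3)=37.17+0.1374j
  i(V1)=-0.1772+2.179j  i(V2)=-59.78+27.46j

3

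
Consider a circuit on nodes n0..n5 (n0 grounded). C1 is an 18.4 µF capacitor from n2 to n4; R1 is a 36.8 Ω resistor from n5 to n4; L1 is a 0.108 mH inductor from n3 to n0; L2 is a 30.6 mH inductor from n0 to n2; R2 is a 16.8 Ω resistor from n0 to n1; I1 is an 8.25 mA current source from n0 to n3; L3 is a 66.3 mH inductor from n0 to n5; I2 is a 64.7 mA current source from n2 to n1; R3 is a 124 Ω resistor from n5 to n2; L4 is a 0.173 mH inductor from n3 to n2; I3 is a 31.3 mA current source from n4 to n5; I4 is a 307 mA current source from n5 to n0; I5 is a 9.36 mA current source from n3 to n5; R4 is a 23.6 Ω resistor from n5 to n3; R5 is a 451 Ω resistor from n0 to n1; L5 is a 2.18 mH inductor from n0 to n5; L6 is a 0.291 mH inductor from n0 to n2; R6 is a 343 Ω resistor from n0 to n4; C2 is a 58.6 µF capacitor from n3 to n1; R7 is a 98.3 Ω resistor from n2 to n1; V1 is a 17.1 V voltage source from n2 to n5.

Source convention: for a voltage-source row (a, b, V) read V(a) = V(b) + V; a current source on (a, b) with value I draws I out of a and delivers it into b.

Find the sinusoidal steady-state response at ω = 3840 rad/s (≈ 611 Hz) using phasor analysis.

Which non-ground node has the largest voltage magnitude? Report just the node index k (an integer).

5

MNA unknowns: 5 node voltages V₁..V_5 plus 1 source current (V1)
C1: Y=0.000+0.07066j on G[2,4]
R1: Y=0.02717+0.000j on G[5,4]
L1: Y=0.000-2.411j on G[3,0]
L2: Y=0.000-0.008510j on G[0,2]
R2: Y=0.05952+0.000j on G[0,1]
I1: z[0]−=0.00825, z[3]+=0.00825
L3: Y=0.000-0.003928j on G[0,5]
I2: z[2]−=0.0647, z[1]+=0.0647
R3: Y=0.008065+0.000j on G[5,2]
L4: Y=0.000-1.505j on G[3,2]
I3: z[4]−=0.0313, z[5]+=0.0313
I4: z[5]−=0.307, z[0]+=0.307
I5: z[3]−=0.00936, z[5]+=0.00936
R4: Y=0.04237+0.000j on G[5,3]
R5: Y=0.002217+0.000j on G[0,1]
L5: Y=0.000-0.1195j on G[0,5]
L6: Y=0.000-0.8949j on G[0,2]
R6: Y=0.002915+0.000j on G[0,4]
C2: Y=0.000+0.2250j on G[3,1]
R7: Y=0.01017+0.000j on G[2,1]
V1: row V2−V5=17.1, i_V1 at 2,5
solve → V1=0.5158-0.3244j, V2=1.089+0.04040j, V3=0.4103-0.1525j, V4=-1.459+6.020j, V5=-16.01+0.04040j
aux → i_V1=-0.9578+1.821j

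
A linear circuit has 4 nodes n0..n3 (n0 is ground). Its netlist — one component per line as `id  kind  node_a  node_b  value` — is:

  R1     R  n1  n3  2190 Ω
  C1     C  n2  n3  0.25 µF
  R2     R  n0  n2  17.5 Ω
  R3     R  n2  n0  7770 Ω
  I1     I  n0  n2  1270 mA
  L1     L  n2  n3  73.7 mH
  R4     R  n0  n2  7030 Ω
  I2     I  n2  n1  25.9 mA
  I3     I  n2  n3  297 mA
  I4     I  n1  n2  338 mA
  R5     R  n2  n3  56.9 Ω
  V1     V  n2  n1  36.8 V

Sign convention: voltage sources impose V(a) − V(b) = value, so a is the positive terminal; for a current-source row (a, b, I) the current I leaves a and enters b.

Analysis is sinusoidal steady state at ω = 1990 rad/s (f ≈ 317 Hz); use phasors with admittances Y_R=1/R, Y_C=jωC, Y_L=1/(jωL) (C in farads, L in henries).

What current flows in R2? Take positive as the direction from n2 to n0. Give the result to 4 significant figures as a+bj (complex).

MNA unknowns: 3 node voltages V₁..V_3 plus 1 source current (V1)
R1: Y=0.0004566+0.000j on G[1,3]
C1: Y=0.000+0.0004975j on G[2,3]
R2: Y=0.05714+0.000j on G[0,2]
R3: Y=0.0001287+0.000j on G[2,0]
I1: z[0]−=1.27, z[2]+=1.27
L1: Y=0.000-0.006818j on G[2,3]
R4: Y=0.0001422+0.000j on G[0,2]
I2: z[2]−=0.0259, z[1]+=0.0259
I3: z[2]−=0.297, z[3]+=0.297
I4: z[1]−=0.338, z[2]+=0.338
R5: Y=0.01757+0.000j on G[2,3]
V1: row V2−V1=36.8, i_V1 at 2,1
solve → V1=-14.68+0.000j, V2=22.12+0.000j, V3=35.96+4.851j
aux → i_V1=0.2890-0.002215j

1.264+0.000j A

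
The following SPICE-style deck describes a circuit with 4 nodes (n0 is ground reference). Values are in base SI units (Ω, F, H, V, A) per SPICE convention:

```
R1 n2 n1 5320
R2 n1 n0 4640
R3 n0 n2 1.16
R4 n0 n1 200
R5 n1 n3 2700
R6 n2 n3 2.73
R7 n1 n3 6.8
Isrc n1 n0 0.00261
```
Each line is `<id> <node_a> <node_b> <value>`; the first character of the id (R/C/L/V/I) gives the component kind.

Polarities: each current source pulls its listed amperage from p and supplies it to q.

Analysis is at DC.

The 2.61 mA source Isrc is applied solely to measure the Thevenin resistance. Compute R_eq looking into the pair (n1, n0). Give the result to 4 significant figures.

Apply KCL at each of the 3 non-ground nodes and solve the resulting linear system.
Node n1: branches {R1, R2, R4, R5, R7, Isrc} → V_1 = -0.02635
Node n2: branches {R1, R3, R6} → V_2 = -0.002868
Node n3: branches {R5, R6, R7} → V_3 = -0.009606

R_eq = 10.09 Ω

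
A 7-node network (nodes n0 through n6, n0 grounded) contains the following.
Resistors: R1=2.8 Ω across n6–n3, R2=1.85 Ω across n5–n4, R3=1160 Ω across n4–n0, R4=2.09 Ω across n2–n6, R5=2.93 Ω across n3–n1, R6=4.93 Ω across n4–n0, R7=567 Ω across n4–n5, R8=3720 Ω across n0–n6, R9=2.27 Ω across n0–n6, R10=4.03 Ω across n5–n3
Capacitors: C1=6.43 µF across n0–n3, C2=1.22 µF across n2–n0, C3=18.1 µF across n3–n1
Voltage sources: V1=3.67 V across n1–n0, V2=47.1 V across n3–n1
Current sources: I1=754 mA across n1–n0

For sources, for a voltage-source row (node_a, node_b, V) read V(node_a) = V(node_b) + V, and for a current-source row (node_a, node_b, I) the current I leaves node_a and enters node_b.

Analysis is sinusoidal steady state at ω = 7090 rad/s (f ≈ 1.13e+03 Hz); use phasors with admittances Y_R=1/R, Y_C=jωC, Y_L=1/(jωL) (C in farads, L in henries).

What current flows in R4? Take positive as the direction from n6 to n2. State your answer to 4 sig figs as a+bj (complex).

0.005679+0.1964j A

MNA unknowns: 6 node voltages V₁..V_6 plus 2 source currents (V1, V2)
R1: Y=0.3571+0.000j on G[6,3]
R2: Y=0.5405+0.000j on G[5,4]
C1: Y=0.000+0.04559j on G[0,3]
R3: Y=0.0008621+0.000j on G[4,0]
R4: Y=0.4785+0.000j on G[2,6]
R5: Y=0.3413+0.000j on G[3,1]
R6: Y=0.2028+0.000j on G[4,0]
R7: Y=0.001764+0.000j on G[4,5]
C2: Y=0.000+0.008650j on G[2,0]
R8: Y=0.0002688+0.000j on G[0,6]
R9: Y=0.4405+0.000j on G[0,6]
C3: Y=0.000+0.1283j on G[3,1]
R10: Y=0.2481+0.000j on G[5,3]
V1: row V1−V0=3.67, i_V1 at 1,0
V2: row V3−V1=47.1, i_V2 at 3,1
I1: z[1]−=0.754, z[0]+=0.754
solve → V1=3.670+0.000j, V2=22.70-0.6566j, V3=50.77+0.000j, V4=23.11+0.000j, V5=31.80+0.000j, V6=22.72-0.2461j
aux → i_V1=-15.48-2.402j, i_V2=-30.80-8.447j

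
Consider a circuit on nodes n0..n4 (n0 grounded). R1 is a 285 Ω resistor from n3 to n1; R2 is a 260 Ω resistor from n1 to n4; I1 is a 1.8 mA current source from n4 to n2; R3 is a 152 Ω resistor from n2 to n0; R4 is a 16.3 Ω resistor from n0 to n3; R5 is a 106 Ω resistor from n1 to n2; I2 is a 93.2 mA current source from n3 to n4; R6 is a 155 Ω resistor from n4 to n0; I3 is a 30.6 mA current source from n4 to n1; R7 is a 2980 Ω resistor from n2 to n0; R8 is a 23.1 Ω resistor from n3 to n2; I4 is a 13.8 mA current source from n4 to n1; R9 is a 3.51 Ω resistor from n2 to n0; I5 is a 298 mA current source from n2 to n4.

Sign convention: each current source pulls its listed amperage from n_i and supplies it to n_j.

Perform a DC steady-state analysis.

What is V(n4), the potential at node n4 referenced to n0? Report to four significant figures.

MNA unknowns: 4 node voltages V₁..V_4
R1: Y=0.003509 on G[3,1]
R2: Y=0.003846 on G[1,4]
I1: z[4]−=0.0018, z[2]+=0.0018
R3: Y=0.006579 on G[2,0]
R4: Y=0.06135 on G[0,3]
R5: Y=0.009434 on G[1,2]
I2: z[3]−=0.0932, z[4]+=0.0932
R6: Y=0.006452 on G[4,0]
I3: z[4]−=0.0306, z[1]+=0.0306
R7: Y=0.0003356 on G[2,0]
R8: Y=0.04329 on G[3,2]
I4: z[4]−=0.0138, z[1]+=0.0138
R9: Y=0.2849 on G[2,0]
I5: z[2]−=0.298, z[4]+=0.298
solve → V1=10.70, V2=-0.6649, V3=-0.7808, V4=37.50

37.50 V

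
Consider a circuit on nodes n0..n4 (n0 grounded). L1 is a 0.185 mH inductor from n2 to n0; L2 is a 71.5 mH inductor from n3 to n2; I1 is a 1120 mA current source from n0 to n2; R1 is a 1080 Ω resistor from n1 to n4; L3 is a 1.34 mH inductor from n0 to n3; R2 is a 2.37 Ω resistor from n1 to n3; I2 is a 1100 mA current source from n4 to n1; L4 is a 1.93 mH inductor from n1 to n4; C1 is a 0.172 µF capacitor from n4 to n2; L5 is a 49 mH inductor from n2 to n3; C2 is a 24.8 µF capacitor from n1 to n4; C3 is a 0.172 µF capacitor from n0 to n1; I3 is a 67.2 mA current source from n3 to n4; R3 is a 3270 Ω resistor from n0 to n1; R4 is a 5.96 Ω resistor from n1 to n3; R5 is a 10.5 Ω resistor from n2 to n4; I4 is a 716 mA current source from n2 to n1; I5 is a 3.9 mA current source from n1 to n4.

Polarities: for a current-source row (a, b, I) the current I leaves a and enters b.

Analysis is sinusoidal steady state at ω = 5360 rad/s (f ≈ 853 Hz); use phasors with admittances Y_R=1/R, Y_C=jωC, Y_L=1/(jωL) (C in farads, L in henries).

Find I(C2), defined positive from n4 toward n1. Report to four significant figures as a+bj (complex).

0.5100-2.844j A

Apply KCL at each of the 4 non-ground nodes and solve the resulting linear system.
Node n1: branches {R1, R2, I2, L4, C2, C3, R3, R4, I4, I5} → V_1 = 8.687+11.48j
Node n2: branches {L1, L2, I1, C1, L5, R5, I4} → V_2 = -0.7338-0.6522j
Node n3: branches {L2, L3, R2, L5, I3, R4} → V_3 = 5.398+12.83j
Node n4: branches {R1, I2, L4, C1, C2, I3, R5, I5} → V_4 = -12.71+7.648j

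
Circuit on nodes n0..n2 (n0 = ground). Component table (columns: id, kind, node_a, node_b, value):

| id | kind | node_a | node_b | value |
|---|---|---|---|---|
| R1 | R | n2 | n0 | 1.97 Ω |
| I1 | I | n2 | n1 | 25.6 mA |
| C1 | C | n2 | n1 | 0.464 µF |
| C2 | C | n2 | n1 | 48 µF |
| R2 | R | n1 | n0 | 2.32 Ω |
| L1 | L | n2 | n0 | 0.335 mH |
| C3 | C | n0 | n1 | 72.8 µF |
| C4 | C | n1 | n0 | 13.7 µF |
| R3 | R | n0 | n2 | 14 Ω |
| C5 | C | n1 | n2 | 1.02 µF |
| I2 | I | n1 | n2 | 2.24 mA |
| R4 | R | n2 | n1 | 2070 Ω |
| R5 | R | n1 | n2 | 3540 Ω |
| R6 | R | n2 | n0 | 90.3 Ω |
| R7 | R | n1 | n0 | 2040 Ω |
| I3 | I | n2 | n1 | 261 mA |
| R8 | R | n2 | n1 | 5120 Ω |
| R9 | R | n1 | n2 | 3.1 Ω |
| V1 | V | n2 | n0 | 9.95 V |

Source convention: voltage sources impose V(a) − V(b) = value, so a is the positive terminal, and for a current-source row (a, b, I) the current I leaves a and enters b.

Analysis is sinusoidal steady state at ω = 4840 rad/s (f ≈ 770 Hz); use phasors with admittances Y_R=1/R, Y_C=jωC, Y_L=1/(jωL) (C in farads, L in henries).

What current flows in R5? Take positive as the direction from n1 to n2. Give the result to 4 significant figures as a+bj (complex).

-0.001624-0.0001426j A

Element admittances at ω=4840 rad/s:
  Y(R1) = 0.5076+0.000j S between n2,n0
  I1: injects 0.0256 A into n1 (from n2)
  Y(C1) = 0.000+0.002246j S between n2,n1
  Y(C2) = 0.000+0.2323j S between n2,n1
  Y(R2) = 0.4310+0.000j S between n1,n0
  Y(L1) = 0.000-0.6168j S between n2,n0
  Y(C3) = 0.000+0.3524j S between n0,n1
  Y(C4) = 0.000+0.06631j S between n1,n0
  Y(R3) = 0.07143+0.000j S between n0,n2
  Y(C5) = 0.000+0.004937j S between n1,n2
  I2: injects 0.00224 A into n2 (from n1)
  Y(R4) = 0.0004831+0.000j S between n2,n1
  Y(R5) = 0.0002825+0.000j S between n1,n2
  Y(R6) = 0.01107+0.000j S between n2,n0
  Y(R7) = 0.0004902+0.000j S between n1,n0
  I3: injects 0.261 A into n1 (from n2)
  Y(R8) = 0.0001953+0.000j S between n2,n1
  Y(R9) = 0.3226+0.000j S between n1,n2
  V1: constraint V(n2)−V(n0) = 9.95
Assemble and solve the 3×3 MNA system:
  V(n1)=4.200-0.5049j  V(n2)=9.950+0.000j
  i(V1)=-7.895+4.596j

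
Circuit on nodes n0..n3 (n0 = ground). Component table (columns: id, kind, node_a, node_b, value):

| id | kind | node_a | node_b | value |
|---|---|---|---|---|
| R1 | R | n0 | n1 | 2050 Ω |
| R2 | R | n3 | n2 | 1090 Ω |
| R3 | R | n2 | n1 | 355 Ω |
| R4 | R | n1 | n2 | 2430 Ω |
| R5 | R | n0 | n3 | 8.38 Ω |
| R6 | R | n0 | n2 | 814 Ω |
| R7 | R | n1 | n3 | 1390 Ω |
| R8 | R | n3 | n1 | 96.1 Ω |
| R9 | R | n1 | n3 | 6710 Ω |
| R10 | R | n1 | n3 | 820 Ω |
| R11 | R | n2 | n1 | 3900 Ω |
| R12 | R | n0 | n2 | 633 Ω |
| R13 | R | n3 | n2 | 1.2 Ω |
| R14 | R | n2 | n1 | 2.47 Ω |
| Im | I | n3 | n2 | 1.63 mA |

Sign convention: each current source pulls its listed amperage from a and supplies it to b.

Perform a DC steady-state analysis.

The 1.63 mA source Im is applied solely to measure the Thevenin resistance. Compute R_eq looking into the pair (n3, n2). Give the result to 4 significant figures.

R_eq = 1.177 Ω

Element admittances at DC:
  Y(R1) = 0.0004878 S between n0,n1
  Y(R2) = 0.0009174 S between n3,n2
  Y(R3) = 0.002817 S between n2,n1
  Y(R4) = 0.0004115 S between n1,n2
  Y(R5) = 0.1193 S between n0,n3
  Y(R6) = 0.001229 S between n0,n2
  Y(R7) = 0.0007194 S between n1,n3
  Y(R8) = 0.01041 S between n3,n1
  Y(R9) = 0.0001490 S between n1,n3
  Y(R10) = 0.001220 S between n1,n3
  Y(R11) = 0.0002564 S between n2,n1
  Y(R12) = 0.001580 S between n0,n2
  Y(R13) = 0.8333 S between n3,n2
  Y(R14) = 0.4049 S between n2,n1
  Im: injects 0.00163 A into n2 (from n3)
Assemble and solve the 3×3 MNA system:
  V(n1)=0.001808  V(n2)=0.001867  V(n3)=-5.134e-05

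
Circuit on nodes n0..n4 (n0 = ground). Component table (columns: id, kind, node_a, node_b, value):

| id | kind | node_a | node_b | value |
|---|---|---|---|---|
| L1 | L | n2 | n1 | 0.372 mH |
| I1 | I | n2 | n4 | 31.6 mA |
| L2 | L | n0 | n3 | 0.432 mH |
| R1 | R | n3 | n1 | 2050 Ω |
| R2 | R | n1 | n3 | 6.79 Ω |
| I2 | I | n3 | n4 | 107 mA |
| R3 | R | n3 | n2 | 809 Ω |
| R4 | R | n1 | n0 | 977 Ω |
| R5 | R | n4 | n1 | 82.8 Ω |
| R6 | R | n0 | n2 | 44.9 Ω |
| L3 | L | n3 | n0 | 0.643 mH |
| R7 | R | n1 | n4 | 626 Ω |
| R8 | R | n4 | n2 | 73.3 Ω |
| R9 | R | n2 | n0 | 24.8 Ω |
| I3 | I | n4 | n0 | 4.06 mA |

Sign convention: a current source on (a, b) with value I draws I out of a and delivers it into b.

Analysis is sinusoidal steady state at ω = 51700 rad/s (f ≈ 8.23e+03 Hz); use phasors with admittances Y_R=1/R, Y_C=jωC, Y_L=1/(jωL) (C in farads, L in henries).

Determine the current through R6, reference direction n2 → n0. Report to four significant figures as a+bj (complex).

Element admittances at ω=51700 rad/s:
  Y(L1) = 0.000-0.05200j S between n2,n1
  I1: injects 0.0316 A into n4 (from n2)
  Y(L2) = 0.000-0.04477j S between n0,n3
  Y(R1) = 0.0004878+0.000j S between n3,n1
  Y(R2) = 0.1473+0.000j S between n1,n3
  I2: injects 0.107 A into n4 (from n3)
  Y(R3) = 0.001236+0.000j S between n3,n2
  Y(R4) = 0.001024+0.000j S between n1,n0
  Y(R5) = 0.01208+0.000j S between n4,n1
  Y(R6) = 0.02227+0.000j S between n0,n2
  Y(L3) = 0.000-0.03008j S between n3,n0
  Y(R7) = 0.001597+0.000j S between n1,n4
  Y(R8) = 0.01364+0.000j S between n4,n2
  Y(R9) = 0.04032+0.000j S between n2,n0
  I3: injects 0.00406 A into n0 (from n4)
Assemble and solve the 4×4 MNA system:
  V(n1)=0.4484-0.3311j  V(n2)=0.3718-0.09488j  V(n3)=-0.08386-0.3712j  V(n4)=5.335-0.2131j

0.008280-0.002113j A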